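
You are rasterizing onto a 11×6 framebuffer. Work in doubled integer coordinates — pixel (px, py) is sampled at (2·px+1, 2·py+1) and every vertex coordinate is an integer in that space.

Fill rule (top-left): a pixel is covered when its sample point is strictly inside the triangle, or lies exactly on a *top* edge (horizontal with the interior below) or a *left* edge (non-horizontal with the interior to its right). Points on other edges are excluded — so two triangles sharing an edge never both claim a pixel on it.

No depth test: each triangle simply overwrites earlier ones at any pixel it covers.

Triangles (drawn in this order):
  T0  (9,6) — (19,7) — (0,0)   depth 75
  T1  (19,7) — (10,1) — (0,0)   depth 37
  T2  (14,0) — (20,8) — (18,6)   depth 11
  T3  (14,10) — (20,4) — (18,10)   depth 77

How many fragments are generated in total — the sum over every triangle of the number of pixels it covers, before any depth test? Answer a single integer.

T0:
  2·area = 51  (B↔C swapped to make it positive)
  edge (9, 6)→(0, 0): d=(-9,-6) top-left  bias=+0
  edge (0, 0)→(19, 7): d=(19,7) right/bottom  bias=-1
  edge (19, 7)→(9, 6): d=(-10,-1) top-left  bias=+0
    (2,1)@(5, 3): e=[3,22,26] → #
    (3,1)@(7, 3): e=[15,8,28] → #
    (4,1)@(9, 3): e=[27,-6,30] → ·
    (2,2)@(5, 5): e=[-15,60,6] → ·
    (3,2)@(7, 5): e=[-3,46,8] → ·
    (4,2)@(9, 5): e=[9,32,10] → #
    (5,2)@(11, 5): e=[21,18,12] → #
    (6,2)@(13, 5): e=[33,4,14] → #
    (7,2)@(15, 5): e=[45,-10,16] → ·
    (4,3)@(9, 7): e=[-9,70,-10] → ·
    (5,3)@(11, 7): e=[3,56,-8] → ·
    (6,3)@(13, 7): e=[15,42,-6] → ·
    (9,3)@(19, 7): e=[51,0,0] → ·  [on edge]
  covered (5 px):
    · · · · · · · · · · ·
    · · # # · · · · · · ·
    · · · · # # # · · · ·
    · · · · · · · · · · ·
    · · · · · · · · · · ·
    · · · · · · · · · · ·
T1:
  2·area = 51  (B↔C swapped to make it positive)
  edge (19, 7)→(0, 0): d=(-19,-7) top-left  bias=+0
  edge (0, 0)→(10, 1): d=(10,1) right/bottom  bias=-1
  edge (10, 1)→(19, 7): d=(9,6) right/bottom  bias=-1
    (1,0)@(3, 1): e=[2,7,42] → #
    (2,0)@(5, 1): e=[16,5,30] → #
    (3,0)@(7, 1): e=[30,3,18] → #
    (4,0)@(9, 1): e=[44,1,6] → #
    (5,0)@(11, 1): e=[58,-1,-6] → ·
    (1,1)@(3, 3): e=[-36,27,60] → ·
    (2,1)@(5, 3): e=[-22,25,48] → ·
    (3,1)@(7, 3): e=[-8,23,36] → ·
    (4,1)@(9, 3): e=[6,21,24] → #
    (5,1)@(11, 3): e=[20,19,12] → #
    (6,1)@(13, 3): e=[34,17,0] → ·  [on edge]
    (4,2)@(9, 5): e=[-32,41,42] → ·
    (9,3)@(19, 7): e=[0,51,0] → ·  [on edge]
  covered (7 px):
    · # # # # · · · · · ·
    · · · · # # · · · · ·
    · · · · · · · # · · ·
    · · · · · · · · · · ·
    · · · · · · · · · · ·
    · · · · · · · · · · ·
T2:
  2·area = 4
  edge (14, 0)→(20, 8): d=(6,8) right/bottom  bias=-1
  edge (20, 8)→(18, 6): d=(-2,-2) top-left  bias=+0
  edge (18, 6)→(14, 0): d=(-4,-6) top-left  bias=+0
    (6,0)@(13, 1): e=[14,0,-10] → ·  [on edge]
    (7,1)@(15, 3): e=[10,0,-6] → ·  [on edge]
    (8,2)@(17, 5): e=[6,0,-2] → ·  [on edge]
    (9,3)@(19, 7): e=[2,0,2] → #  [on edge]
    (10,3)@(21, 7): e=[-14,4,14] → ·
    (9,4)@(19, 9): e=[14,-4,-6] → ·
    (10,4)@(21, 9): e=[-2,0,6] → ·  [on edge]
  covered (1 px):
    · · · · · · · · · · ·
    · · · · · · · · · · ·
    · · · · · · · · · · ·
    · · · · · · · · · # ·
    · · · · · · · · · · ·
    · · · · · · · · · · ·
T3:
  2·area = 24
  edge (14, 10)→(20, 4): d=(6,-6) top-left  bias=+0
  edge (20, 4)→(18, 10): d=(-2,6) right/bottom  bias=-1
  edge (18, 10)→(14, 10): d=(-4,0) right/bottom  bias=-1
    (10,0)@(21, 1): e=[-12,0,36] → ·  [on edge]
    (10,1)@(21, 3): e=[0,-4,28] → ·  [on edge]
    (9,2)@(19, 5): e=[0,4,20] → #  [on edge]
    (10,2)@(21, 5): e=[12,-8,20] → ·
    (8,3)@(17, 7): e=[0,12,12] → #  [on edge]
    (9,3)@(19, 7): e=[12,0,12] → ·  [on edge]
    (7,4)@(15, 9): e=[0,20,4] → #  [on edge]
    (9,4)@(19, 9): e=[24,-4,4] → ·
    (6,5)@(13, 11): e=[0,28,-4] → ·  [on edge]
    (7,5)@(15, 11): e=[12,16,-4] → ·
    (8,5)@(17, 11): e=[24,4,-4] → ·
  covered (4 px):
    · · · · · · · · · · ·
    · · · · · · · · · · ·
    · · · · · · · · · # ·
    · · · · · · · · # · ·
    · · · · · · · # # · ·
    · · · · · · · · · · ·

Final: 17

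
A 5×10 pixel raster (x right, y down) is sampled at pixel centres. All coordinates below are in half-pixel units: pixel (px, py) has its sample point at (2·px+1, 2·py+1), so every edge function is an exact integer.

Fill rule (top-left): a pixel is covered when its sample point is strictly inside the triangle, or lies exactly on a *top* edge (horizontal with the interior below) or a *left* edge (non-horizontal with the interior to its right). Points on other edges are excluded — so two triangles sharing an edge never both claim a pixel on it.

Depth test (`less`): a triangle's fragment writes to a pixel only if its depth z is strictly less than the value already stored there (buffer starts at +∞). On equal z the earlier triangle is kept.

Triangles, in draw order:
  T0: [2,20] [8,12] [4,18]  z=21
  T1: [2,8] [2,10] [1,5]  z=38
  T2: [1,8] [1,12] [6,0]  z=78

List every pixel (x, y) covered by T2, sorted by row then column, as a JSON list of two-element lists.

T0:
  2·area = 4
  edge (2, 20)→(8, 12): d=(6,-8) top-left  bias=+0
  edge (8, 12)→(4, 18): d=(-4,6) right/bottom  bias=-1
  edge (4, 18)→(2, 20): d=(-2,2) right/bottom  bias=-1
    (4,6)@(9, 13): e=[14,-10,0] → .  [on edge]
    (3,7)@(7, 15): e=[10,-6,0] → .  [on edge]
    (2,8)@(5, 17): e=[6,-2,0] → .  [on edge]
    (1,9)@(3, 19): e=[2,2,0] → .  [on edge]
  covered (0 px):
    . . . . .
    . . . . .
    . . . . .
    . . . . .
    . . . . .
    . . . . .
    . . . . .
    . . . . .
    . . . . .
    . . . . .
T1:
  2·area = 2
  edge (2, 8)→(2, 10): d=(0,2) right/bottom  bias=-1
  edge (2, 10)→(1, 5): d=(-1,-5) top-left  bias=+0
  edge (1, 5)→(2, 8): d=(1,3) right/bottom  bias=-1
    (0,2)@(1, 5): e=[2,0,0] → .  [on edge]
    (1,5)@(3, 11): e=[-2,4,0] → .  [on edge]
    (1,7)@(3, 15): e=[-2,0,4] → .  [on edge]
    (2,8)@(5, 17): e=[-6,8,0] → .  [on edge]
  covered (0 px):
    . . . . .
    . . . . .
    . . . . .
    . . . . .
    . . . . .
    . . . . .
    . . . . .
    . . . . .
    . . . . .
    . . . . .
T2:
  2·area = 20  (B↔C swapped to make it positive)
  edge (1, 8)→(6, 0): d=(5,-8) top-left  bias=+0
  edge (6, 0)→(1, 12): d=(-5,12) right/bottom  bias=-1
  edge (1, 12)→(1, 8): d=(0,-4) top-left  bias=+0
    (0,0)@(1, 1): e=[-35,55,0] → .  [on edge]
    (0,1)@(1, 3): e=[-25,45,0] → .  [on edge]
    (0,2)@(1, 5): e=[-15,35,0] → .  [on edge]
    (1,2)@(3, 5): e=[1,11,8] → X
    (2,2)@(5, 5): e=[17,-13,16] → .
    (0,3)@(1, 7): e=[-5,25,0] → .  [on edge]
    (1,3)@(3, 7): e=[11,1,8] → X
    (2,3)@(5, 7): e=[27,-23,16] → .
    (0,4)@(1, 9): e=[5,15,0] → X  [on edge]
    (1,4)@(3, 9): e=[21,-9,8] → .
    (0,5)@(1, 11): e=[15,5,0] → X  [on edge]
    (1,5)@(3, 11): e=[31,-19,8] → .
    (0,6)@(1, 13): e=[25,-5,0] → .  [on edge]
    (0,7)@(1, 15): e=[35,-15,0] → .  [on edge]
    (0,8)@(1, 17): e=[45,-25,0] → .  [on edge]
    (0,9)@(1, 19): e=[55,-35,0] → .  [on edge]
  covered (4 px):
    . . . . .
    . . . . .
    . X . . .
    . X . . .
    X . . . .
    X . . . .
    . . . . .
    . . . . .
    . . . . .
    . . . . .

Result: [[1,2],[1,3],[0,4],[0,5]]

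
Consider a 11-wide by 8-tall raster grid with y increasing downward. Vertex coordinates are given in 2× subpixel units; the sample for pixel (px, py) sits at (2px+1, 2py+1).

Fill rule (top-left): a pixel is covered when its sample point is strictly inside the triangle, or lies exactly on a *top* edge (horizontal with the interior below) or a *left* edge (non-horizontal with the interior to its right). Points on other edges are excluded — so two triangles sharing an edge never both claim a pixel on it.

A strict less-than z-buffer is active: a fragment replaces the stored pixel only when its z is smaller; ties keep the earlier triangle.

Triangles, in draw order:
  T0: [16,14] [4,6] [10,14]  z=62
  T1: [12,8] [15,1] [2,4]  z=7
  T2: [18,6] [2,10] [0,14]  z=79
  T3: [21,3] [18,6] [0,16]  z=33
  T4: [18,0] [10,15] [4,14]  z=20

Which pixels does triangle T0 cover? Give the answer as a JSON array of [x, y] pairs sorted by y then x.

T0:
  2·area = 48  (B↔C swapped to make it positive)
  edge (16, 14)→(10, 14): d=(-6,0) right/bottom  bias=-1
  edge (10, 14)→(4, 6): d=(-6,-8) top-left  bias=+0
  edge (4, 6)→(16, 14): d=(12,8) right/bottom  bias=-1
    (2,3)@(5, 7): e=[42,2,4] → X
    (3,3)@(7, 7): e=[42,18,-12] → .
    (2,4)@(5, 9): e=[30,-10,28] → .
    (3,4)@(7, 9): e=[30,6,12] → X
    (4,4)@(9, 9): e=[30,22,-4] → .
    (3,5)@(7, 11): e=[18,-6,36] → .
    (4,5)@(9, 11): e=[18,10,20] → X
    (5,5)@(11, 11): e=[18,26,4] → X
    (6,5)@(13, 11): e=[18,42,-12] → .
    (4,6)@(9, 13): e=[6,-2,44] → .
    (5,6)@(11, 13): e=[6,14,28] → X
    (6,6)@(13, 13): e=[6,30,12] → X
  covered (6 px):
    . . . . . . . . . . .
    . . . . . . . . . . .
    . . . . . . . . . . .
    . . X . . . . . . . .
    . . . X . . . . . . .
    . . . . X X . . . . .
    . . . . . X X . . . .
    . . . . . . . . . . .
T1:
  2·area = 82  (B↔C swapped to make it positive)
  edge (12, 8)→(2, 4): d=(-10,-4) top-left  bias=+0
  edge (2, 4)→(15, 1): d=(13,-3) top-left  bias=+0
  edge (15, 1)→(12, 8): d=(-3,7) right/bottom  bias=-1
    (7,0)@(15, 1): e=[82,0,0] → .  [on edge]
    (3,1)@(7, 3): e=[30,2,50] → X
    (4,1)@(9, 3): e=[38,8,36] → X
    (5,1)@(11, 3): e=[46,14,22] → X
    (6,1)@(13, 3): e=[54,20,8] → X
    (7,1)@(15, 3): e=[62,26,-6] → .
    (2,2)@(5, 5): e=[2,22,58] → X
    (7,2)@(15, 5): e=[42,52,-12] → .
    (2,3)@(5, 7): e=[-18,48,52] → .
    (3,3)@(7, 7): e=[-10,54,38] → .
    (4,3)@(9, 7): e=[-2,60,24] → .
    (5,3)@(11, 7): e=[6,66,10] → X
    (4,7)@(9, 15): e=[-82,164,0] → .  [on edge]
  covered (10 px):
    . . . . . . . . . . .
    . . . X X X X . . . .
    . . X X X X X . . . .
    . . . . . X . . . . .
    . . . . . . . . . . .
    . . . . . . . . . . .
    . . . . . . . . . . .
    . . . . . . . . . . .
T2:
  2·area = 56  (B↔C swapped to make it positive)
  edge (18, 6)→(0, 14): d=(-18,8) right/bottom  bias=-1
  edge (0, 14)→(2, 10): d=(2,-4) top-left  bias=+0
  edge (2, 10)→(18, 6): d=(16,-4) top-left  bias=+0
    (7,3)@(15, 7): e=[6,46,4] → X
    (8,3)@(17, 7): e=[-10,54,12] → .
    (3,4)@(7, 9): e=[34,18,4] → X
    (4,4)@(9, 9): e=[18,26,12] → X
    (5,4)@(11, 9): e=[2,34,20] → X
    (6,4)@(13, 9): e=[-14,42,28] → .
    (7,4)@(15, 9): e=[-30,50,36] → .
    (1,5)@(3, 11): e=[30,6,20] → X
    (2,5)@(5, 11): e=[14,14,28] → X
    (3,5)@(7, 11): e=[-2,22,36] → .
    (4,5)@(9, 11): e=[-18,30,44] → .
    (5,5)@(11, 11): e=[-34,38,52] → .
  covered (7 px):
    . . . . . . . . . . .
    . . . . . . . . . . .
    . . . . . . . . . . .
    . . . . . . . X . . .
    . . . X X X . . . . .
    . X X . . . . . . . .
    X . . . . . . . . . .
    . . . . . . . . . . .
T3:
  2·area = 24
  edge (21, 3)→(18, 6): d=(-3,3) right/bottom  bias=-1
  edge (18, 6)→(0, 16): d=(-18,10) right/bottom  bias=-1
  edge (0, 16)→(21, 3): d=(21,-13) top-left  bias=+0
    (10,1)@(21, 3): e=[0,24,0] → .  [on edge]
    (9,2)@(19, 5): e=[0,8,16] → .  [on edge]
    (7,3)@(15, 7): e=[6,12,6] → X
    (8,3)@(17, 7): e=[0,-8,32] → .  [on edge]
    (7,4)@(15, 9): e=[0,-24,48] → .  [on edge]
    (4,5)@(9, 11): e=[12,0,12] → .  [on edge]
    (6,5)@(13, 11): e=[0,-40,64] → .  [on edge]
    (2,6)@(5, 13): e=[18,4,2] → X
    (3,6)@(7, 13): e=[12,-16,28] → .
    (5,6)@(11, 13): e=[0,-56,80] → .  [on edge]
    (2,7)@(5, 15): e=[12,-32,44] → .
    (4,7)@(9, 15): e=[0,-72,96] → .  [on edge]
  covered (2 px):
    . . . . . . . . . . .
    . . . . . . . . . . .
    . . . . . . . . . . .
    . . . . . . . X . . .
    . . . . . . . . . . .
    . . . . . . . . . . .
    . . X . . . . . . . .
    . . . . . . . . . . .
T4:
  2·area = 98
  edge (18, 0)→(10, 15): d=(-8,15) right/bottom  bias=-1
  edge (10, 15)→(4, 14): d=(-6,-1) top-left  bias=+0
  edge (4, 14)→(18, 0): d=(14,-14) top-left  bias=+0
    (8,0)@(17, 1): e=[7,91,0] → X  [on edge]
    (9,0)@(19, 1): e=[-23,93,28] → .
    (7,1)@(15, 3): e=[21,77,0] → X  [on edge]
    (8,1)@(17, 3): e=[-9,79,28] → .
    (6,2)@(13, 5): e=[35,63,0] → X  [on edge]
    (8,2)@(17, 5): e=[-25,67,56] → .
    (5,3)@(11, 7): e=[49,49,0] → X  [on edge]
    (7,3)@(15, 7): e=[-11,53,56] → .
    (4,4)@(9, 9): e=[63,35,0] → X  [on edge]
    (7,4)@(15, 9): e=[-27,41,84] → .
    (3,5)@(7, 11): e=[77,21,0] → X  [on edge]
    (6,5)@(13, 11): e=[-13,27,84] → .
    (2,6)@(5, 13): e=[91,7,0] → X  [on edge]
    (1,7)@(3, 15): e=[105,-7,0] → .  [on edge]
  covered (16 px):
    . . . . . . . . X . .
    . . . . . . . X . . .
    . . . . . . X X . . .
    . . . . . X X . . . .
    . . . . X X X . . . .
    . . . X X X . . . . .
    . . X X X X . . . . .
    . . . . . . . . . . .

Result: [[2,3],[3,4],[4,5],[5,5],[5,6],[6,6]]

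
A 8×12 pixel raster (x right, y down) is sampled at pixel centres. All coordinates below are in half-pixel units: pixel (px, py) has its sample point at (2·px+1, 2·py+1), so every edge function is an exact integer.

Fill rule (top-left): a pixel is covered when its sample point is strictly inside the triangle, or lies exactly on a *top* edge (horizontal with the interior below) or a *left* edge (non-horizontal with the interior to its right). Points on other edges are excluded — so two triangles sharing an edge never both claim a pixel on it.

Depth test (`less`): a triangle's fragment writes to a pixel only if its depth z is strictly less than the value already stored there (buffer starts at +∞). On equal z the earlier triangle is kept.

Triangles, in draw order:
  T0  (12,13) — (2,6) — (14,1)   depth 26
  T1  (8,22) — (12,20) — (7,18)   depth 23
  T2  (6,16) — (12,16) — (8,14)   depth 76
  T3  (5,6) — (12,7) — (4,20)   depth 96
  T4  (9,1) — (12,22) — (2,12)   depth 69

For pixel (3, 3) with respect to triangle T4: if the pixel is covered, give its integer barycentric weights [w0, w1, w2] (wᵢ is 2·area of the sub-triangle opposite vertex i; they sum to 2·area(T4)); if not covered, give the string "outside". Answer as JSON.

T0:
  2·area = 134
  edge (12, 13)→(2, 6): d=(-10,-7) top-left  bias=+0
  edge (2, 6)→(14, 1): d=(12,-5) top-left  bias=+0
  edge (14, 1)→(12, 13): d=(-2,12) right/bottom  bias=-1
    (5,1)@(11, 3): e=[93,9,32] → X
    (6,1)@(13, 3): e=[107,19,8] → X
    (7,1)@(15, 3): e=[121,29,-16] → .
    (2,2)@(5, 5): e=[31,3,100] → X
    (3,2)@(7, 5): e=[45,13,76] → X
    (4,2)@(9, 5): e=[59,23,52] → X
    (7,2)@(15, 5): e=[101,53,-20] → .
    (2,3)@(5, 7): e=[11,27,96] → X
    (6,3)@(13, 7): e=[67,67,0] → .  [on edge]
    (2,4)@(5, 9): e=[-9,51,92] → .
    (3,4)@(7, 9): e=[5,61,68] → X
    (6,4)@(13, 9): e=[47,91,-4] → .
    (5,9)@(11, 19): e=[-67,201,0] → .  [on edge]
  covered (15 px):
    . . . . . . . .
    . . . . . X X .
    . . X X X X X .
    . . X X X X . .
    . . . X X X . .
    . . . . . X . .
    . . . . . . . .
    . . . . . . . .
    . . . . . . . .
    . . . . . . . .
    . . . . . . . .
    . . . . . . . .
T1:
  2·area = 18  (B↔C swapped to make it positive)
  edge (8, 22)→(7, 18): d=(-1,-4) top-left  bias=+0
  edge (7, 18)→(12, 20): d=(5,2) right/bottom  bias=-1
  edge (12, 20)→(8, 22): d=(-4,2) right/bottom  bias=-1
    (4,9)@(9, 19): e=[7,1,10] → X
    (5,9)@(11, 19): e=[15,-3,6] → .
    (4,10)@(9, 21): e=[5,11,2] → X
    (5,10)@(11, 21): e=[13,7,-2] → .
    (4,11)@(9, 23): e=[3,21,-6] → .
  covered (2 px):
    . . . . . . . .
    . . . . . . . .
    . . . . . . . .
    . . . . . . . .
    . . . . . . . .
    . . . . . . . .
    . . . . . . . .
    . . . . . . . .
    . . . . . . . .
    . . . . X . . .
    . . . . X . . .
    . . . . . . . .
T2:
  2·area = 12  (B↔C swapped to make it positive)
  edge (6, 16)→(8, 14): d=(2,-2) top-left  bias=+0
  edge (8, 14)→(12, 16): d=(4,2) right/bottom  bias=-1
  edge (12, 16)→(6, 16): d=(-6,0) right/bottom  bias=-1
    (7,3)@(15, 7): e=[0,-42,54] → .  [on edge]
    (6,4)@(13, 9): e=[0,-30,42] → .  [on edge]
    (5,5)@(11, 11): e=[0,-18,30] → .  [on edge]
    (4,6)@(9, 13): e=[0,-6,18] → .  [on edge]
    (3,7)@(7, 15): e=[0,6,6] → X  [on edge]
    (4,7)@(9, 15): e=[4,2,6] → X
    (5,7)@(11, 15): e=[8,-2,6] → .
    (2,8)@(5, 17): e=[0,18,-6] → .  [on edge]
    (3,8)@(7, 17): e=[4,14,-6] → .
    (4,8)@(9, 17): e=[8,10,-6] → .
    (1,9)@(3, 19): e=[0,30,-18] → .  [on edge]
    (0,10)@(1, 21): e=[0,42,-30] → .  [on edge]
  covered (2 px):
    . . . . . . . .
    . . . . . . . .
    . . . . . . . .
    . . . . . . . .
    . . . . . . . .
    . . . . . . . .
    . . . . . . . .
    . . . X X . . .
    . . . . . . . .
    . . . . . . . .
    . . . . . . . .
    . . . . . . . .
T3:
  2·area = 99
  edge (5, 6)→(12, 7): d=(7,1) right/bottom  bias=-1
  edge (12, 7)→(4, 20): d=(-8,13) right/bottom  bias=-1
  edge (4, 20)→(5, 6): d=(1,-14) top-left  bias=+0
    (2,3)@(5, 7): e=[7,91,1] → X
    (3,3)@(7, 7): e=[5,65,29] → X
    (4,3)@(9, 7): e=[3,39,57] → X
    (5,3)@(11, 7): e=[1,13,85] → X
    (6,3)@(13, 7): e=[-1,-13,113] → .
    (2,4)@(5, 9): e=[21,75,3] → X
    (5,4)@(11, 9): e=[15,-3,87] → .
    (2,5)@(5, 11): e=[35,59,5] → X
    (5,5)@(11, 11): e=[29,-19,89] → .
    (2,6)@(5, 13): e=[49,43,7] → X
    (4,6)@(9, 13): e=[45,-9,63] → .
    (2,7)@(5, 15): e=[63,27,9] → X
  covered (15 px):
    . . . . . . . .
    . . . . . . . .
    . . . . . . . .
    . . X X X X . .
    . . X X X . . .
    . . X X X . . .
    . . X X . . . .
    . . X X . . . .
    . . X . . . . .
    . . . . . . . .
    . . . . . . . .
    . . . . . . . .
T4:
  2·area = 180
  edge (9, 1)→(12, 22): d=(3,21) right/bottom  bias=-1
  edge (12, 22)→(2, 12): d=(-10,-10) top-left  bias=+0
  edge (2, 12)→(9, 1): d=(7,-11) top-left  bias=+0
    (4,0)@(9, 1): e=[0,180,0] → .  [on edge]
    (4,1)@(9, 3): e=[6,160,14] → X
    (5,1)@(11, 3): e=[-36,180,36] → .
    (3,2)@(7, 5): e=[54,120,6] → X
    (5,2)@(11, 5): e=[-30,160,50] → .
    (3,3)@(7, 7): e=[60,100,20] → X
    (5,3)@(11, 7): e=[-24,140,64] → .
    (2,4)@(5, 9): e=[108,60,12] → X
    (5,4)@(11, 9): e=[-18,120,78] → .
    (0,5)@(1, 11): e=[198,0,-18] → .  [on edge]
    (1,5)@(3, 11): e=[156,20,4] → X
    (5,5)@(11, 11): e=[-12,100,92] → .
    (1,6)@(3, 13): e=[162,0,18] → X  [on edge]
    (2,7)@(5, 15): e=[126,0,54] → X  [on edge]
    (5,7)@(11, 15): e=[0,60,120] → .  [on edge]
    (3,8)@(7, 17): e=[90,0,90] → X  [on edge]
    (4,9)@(9, 19): e=[54,0,126] → X  [on edge]
    (5,10)@(11, 21): e=[18,0,162] → X  [on edge]
    (6,11)@(13, 23): e=[-18,0,198] → .  [on edge]
  covered (25 px):
    . . . . . . . .
    . . . . X . . .
    . . . X X . . .
    . . . X X . . .
    . . X X X . . .
    . X X X X . . .
    . X X X X . . .
    . . X X X . . .
    . . . X X X . .
    . . . . X X . .
    . . . . . X . .
    . . . . . . . .

Final: [100,20,60]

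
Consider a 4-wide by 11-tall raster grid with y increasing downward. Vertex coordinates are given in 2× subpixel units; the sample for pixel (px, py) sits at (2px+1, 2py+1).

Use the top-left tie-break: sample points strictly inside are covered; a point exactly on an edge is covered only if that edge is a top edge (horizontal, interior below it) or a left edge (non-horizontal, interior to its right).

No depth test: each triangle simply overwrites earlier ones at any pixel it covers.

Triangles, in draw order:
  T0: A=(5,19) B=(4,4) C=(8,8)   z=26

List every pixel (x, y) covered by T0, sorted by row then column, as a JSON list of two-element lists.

T0:
  2·area = 56
  edge (5, 19)→(4, 4): d=(-1,-15) top-left  bias=+0
  edge (4, 4)→(8, 8): d=(4,4) right/bottom  bias=-1
  edge (8, 8)→(5, 19): d=(-3,11) right/bottom  bias=-1
    (0,0)@(1, 1): e=[-42,0,98] → ·  [on edge]
    (1,1)@(3, 3): e=[-14,0,70] → ·  [on edge]
    (2,2)@(5, 5): e=[14,0,42] → ·  [on edge]
    (2,3)@(5, 7): e=[12,8,36] → #
    (3,3)@(7, 7): e=[42,0,14] → ·  [on edge]
    (2,4)@(5, 9): e=[10,16,30] → #
    (3,4)@(7, 9): e=[40,8,8] → #
    (2,5)@(5, 11): e=[8,24,24] → #
    (2,6)@(5, 13): e=[6,32,18] → #
    (3,6)@(7, 13): e=[36,24,-4] → ·
    (2,7)@(5, 15): e=[4,40,12] → #
    (3,7)@(7, 15): e=[34,32,-10] → ·
    (2,9)@(5, 19): e=[0,56,0] → ·  [on edge]
  covered (8 px):
    · · · ·
    · · · ·
    · · · ·
    · · # ·
    · · # #
    · · # #
    · · # ·
    · · # ·
    · · # ·
    · · · ·
    · · · ·

Result: [[2,3],[2,4],[3,4],[2,5],[3,5],[2,6],[2,7],[2,8]]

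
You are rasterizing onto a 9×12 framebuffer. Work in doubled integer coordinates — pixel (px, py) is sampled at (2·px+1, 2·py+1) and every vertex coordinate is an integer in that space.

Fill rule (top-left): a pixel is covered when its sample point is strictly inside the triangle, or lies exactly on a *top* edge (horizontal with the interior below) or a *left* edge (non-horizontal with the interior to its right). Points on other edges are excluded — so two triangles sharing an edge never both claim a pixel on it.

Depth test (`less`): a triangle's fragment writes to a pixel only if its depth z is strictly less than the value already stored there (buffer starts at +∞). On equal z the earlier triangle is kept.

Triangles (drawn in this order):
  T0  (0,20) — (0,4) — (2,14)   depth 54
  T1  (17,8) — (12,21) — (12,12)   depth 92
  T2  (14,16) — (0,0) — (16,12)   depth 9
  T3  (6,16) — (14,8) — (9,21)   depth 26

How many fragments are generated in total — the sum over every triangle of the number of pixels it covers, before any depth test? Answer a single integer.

T0:
  2·area = 32
  edge (0, 20)→(0, 4): d=(0,-16) top-left  bias=+0
  edge (0, 4)→(2, 14): d=(2,10) right/bottom  bias=-1
  edge (2, 14)→(0, 20): d=(-2,6) right/bottom  bias=-1
    (2,2)@(5, 5): e=[80,-48,0] → .  [on edge]
    (0,4)@(1, 9): e=[16,0,16] → .  [on edge]
    (0,5)@(1, 11): e=[16,4,12] → X
    (1,5)@(3, 11): e=[48,-16,0] → .  [on edge]
    (0,6)@(1, 13): e=[16,8,8] → X
    (1,6)@(3, 13): e=[48,-12,-4] → .
    (0,7)@(1, 15): e=[16,12,4] → X
    (1,7)@(3, 15): e=[48,-8,-8] → .
    (0,8)@(1, 17): e=[16,16,0] → .  [on edge]
    (1,9)@(3, 19): e=[48,0,-16] → .  [on edge]
  covered (3 px):
    . . . . . . . . .
    . . . . . . . . .
    . . . . . . . . .
    . . . . . . . . .
    . . . . . . . . .
    X . . . . . . . .
    X . . . . . . . .
    X . . . . . . . .
    . . . . . . . . .
    . . . . . . . . .
    . . . . . . . . .
    . . . . . . . . .
T1:
  2·area = 45
  edge (17, 8)→(12, 21): d=(-5,13) right/bottom  bias=-1
  edge (12, 21)→(12, 12): d=(0,-9) top-left  bias=+0
  edge (12, 12)→(17, 8): d=(5,-4) top-left  bias=+0
    (7,5)@(15, 11): e=[11,27,7] → X
    (8,5)@(17, 11): e=[-15,45,15] → .
    (6,6)@(13, 13): e=[27,9,9] → X
    (8,6)@(17, 13): e=[-25,45,25] → .
    (6,7)@(13, 15): e=[17,9,19] → X
    (7,7)@(15, 15): e=[-9,27,27] → .
    (6,8)@(13, 17): e=[7,9,29] → X
    (7,8)@(15, 17): e=[-19,27,37] → .
    (6,9)@(13, 19): e=[-3,9,39] → .
  covered (5 px):
    . . . . . . . . .
    . . . . . . . . .
    . . . . . . . . .
    . . . . . . . . .
    . . . . . . . . .
    . . . . . . . X .
    . . . . . . X X .
    . . . . . . X . .
    . . . . . . X . .
    . . . . . . . . .
    . . . . . . . . .
    . . . . . . . . .
T2:
  2·area = 88
  edge (14, 16)→(0, 0): d=(-14,-16) top-left  bias=+0
  edge (0, 0)→(16, 12): d=(16,12) right/bottom  bias=-1
  edge (16, 12)→(14, 16): d=(-2,4) right/bottom  bias=-1
    (0,0)@(1, 1): e=[2,4,82] → X
    (1,0)@(3, 1): e=[34,-20,74] → .
    (0,1)@(1, 3): e=[-26,36,78] → .
    (1,1)@(3, 3): e=[6,12,70] → X
    (2,1)@(5, 3): e=[38,-12,62] → .
    (1,2)@(3, 5): e=[-22,44,66] → .
    (2,2)@(5, 5): e=[10,20,58] → X
    (3,2)@(7, 5): e=[42,-4,50] → .
    (2,3)@(5, 7): e=[-18,52,54] → .
    (3,3)@(7, 7): e=[14,28,46] → X
    (4,3)@(9, 7): e=[46,4,38] → X
    (5,3)@(11, 7): e=[78,-20,30] → .
  covered (11 px):
    X . . . . . . . .
    . X . . . . . . .
    . . X . . . . . .
    . . . X X . . . .
    . . . . X X . . .
    . . . . . X X . .
    . . . . . . X X .
    . . . . . . . . .
    . . . . . . . . .
    . . . . . . . . .
    . . . . . . . . .
    . . . . . . . . .
T3:
  2·area = 64
  edge (6, 16)→(14, 8): d=(8,-8) top-left  bias=+0
  edge (14, 8)→(9, 21): d=(-5,13) right/bottom  bias=-1
  edge (9, 21)→(6, 16): d=(-3,-5) top-left  bias=+0
    (8,2)@(17, 5): e=[0,-24,88] → .  [on edge]
    (7,3)@(15, 7): e=[0,-8,72] → .  [on edge]
    (6,4)@(13, 9): e=[0,8,56] → X  [on edge]
    (7,4)@(15, 9): e=[16,-18,66] → .
    (1,5)@(3, 11): e=[-64,128,0] → .  [on edge]
    (5,5)@(11, 11): e=[0,24,40] → X  [on edge]
    (6,5)@(13, 11): e=[16,-2,50] → .
    (4,6)@(9, 13): e=[0,40,24] → X  [on edge]
    (6,6)@(13, 13): e=[32,-12,44] → .
    (3,7)@(7, 15): e=[0,56,8] → X  [on edge]
    (6,7)@(13, 15): e=[48,-22,38] → .
    (2,8)@(5, 17): e=[0,72,-8] → .  [on edge]
    (1,9)@(3, 19): e=[0,88,-24] → .  [on edge]
    (0,10)@(1, 21): e=[0,104,-40] → .  [on edge]
    (4,10)@(9, 21): e=[64,0,0] → .  [on edge]
  covered (10 px):
    . . . . . . . . .
    . . . . . . . . .
    . . . . . . . . .
    . . . . . . . . .
    . . . . . . X . .
    . . . . . X . . .
    . . . . X X . . .
    . . . X X X . . .
    . . . X X . . . .
    . . . . X . . . .
    . . . . . . . . .
    . . . . . . . . .

Final: 29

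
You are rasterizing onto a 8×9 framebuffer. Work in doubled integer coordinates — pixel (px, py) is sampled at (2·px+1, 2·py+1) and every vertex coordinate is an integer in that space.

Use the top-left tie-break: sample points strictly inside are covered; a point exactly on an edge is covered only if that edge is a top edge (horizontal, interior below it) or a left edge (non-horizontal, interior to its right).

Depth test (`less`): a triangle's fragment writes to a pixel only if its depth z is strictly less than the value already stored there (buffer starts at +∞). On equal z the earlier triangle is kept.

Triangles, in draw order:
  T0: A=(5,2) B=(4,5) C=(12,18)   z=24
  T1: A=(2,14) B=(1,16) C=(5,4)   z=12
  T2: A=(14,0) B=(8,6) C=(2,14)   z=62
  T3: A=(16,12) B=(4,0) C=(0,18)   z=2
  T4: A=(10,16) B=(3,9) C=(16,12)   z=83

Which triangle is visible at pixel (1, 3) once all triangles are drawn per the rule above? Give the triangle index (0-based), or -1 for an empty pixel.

T0:
  2·area = 37  (B↔C swapped to make it positive)
  edge (5, 2)→(12, 18): d=(7,16) right/bottom  bias=-1
  edge (12, 18)→(4, 5): d=(-8,-13) top-left  bias=+0
  edge (4, 5)→(5, 2): d=(1,-3) top-left  bias=+0
    (2,1)@(5, 3): e=[7,29,1] → █
    (3,1)@(7, 3): e=[-25,55,7] → ·
    (2,2)@(5, 5): e=[21,13,3] → █
    (3,2)@(7, 5): e=[-11,39,9] → ·
    (2,3)@(5, 7): e=[35,-3,5] → ·
    (3,3)@(7, 7): e=[3,23,11] → █
    (4,3)@(9, 7): e=[-29,49,17] → ·
    (3,4)@(7, 9): e=[17,7,13] → █
    (4,4)@(9, 9): e=[-15,33,19] → ·
    (3,5)@(7, 11): e=[31,-9,15] → ·
    (4,6)@(9, 13): e=[13,1,23] → █
    (5,6)@(11, 13): e=[-19,27,29] → ·
  covered (5 px):
    · · · · · · · ·
    · · █ · · · · ·
    · · █ · · · · ·
    · · · █ · · · ·
    · · · █ · · · ·
    · · · · · · · ·
    · · · · █ · · ·
    · · · · · · · ·
    · · · · · · · ·
T1:
  2·area = 4
  edge (2, 14)→(1, 16): d=(-1,2) right/bottom  bias=-1
  edge (1, 16)→(5, 4): d=(4,-12) top-left  bias=+0
  edge (5, 4)→(2, 14): d=(-3,10) right/bottom  bias=-1
  covered (0 px):
    · · · · · · · ·
    · · · · · · · ·
    · · · · · · · ·
    · · · · · · · ·
    · · · · · · · ·
    · · · · · · · ·
    · · · · · · · ·
    · · · · · · · ·
    · · · · · · · ·
T2:
  2·area = 12  (B↔C swapped to make it positive)
  edge (14, 0)→(2, 14): d=(-12,14) right/bottom  bias=-1
  edge (2, 14)→(8, 6): d=(6,-8) top-left  bias=+0
  edge (8, 6)→(14, 0): d=(6,-6) top-left  bias=+0
    (6,0)@(13, 1): e=[2,10,0] → █  [on edge]
    (7,0)@(15, 1): e=[-26,26,12] → ·
    (5,1)@(11, 3): e=[6,6,0] → █  [on edge]
    (6,1)@(13, 3): e=[-22,22,12] → ·
    (4,2)@(9, 5): e=[10,2,0] → █  [on edge]
    (5,2)@(11, 5): e=[-18,18,12] → ·
    (3,3)@(7, 7): e=[14,-2,0] → ·  [on edge]
    (4,3)@(9, 7): e=[-14,14,12] → ·
    (2,4)@(5, 9): e=[18,-6,0] → ·  [on edge]
    (1,5)@(3, 11): e=[22,-10,0] → ·  [on edge]
    (0,6)@(1, 13): e=[26,-14,0] → ·  [on edge]
  covered (3 px):
    · · · · · · █ ·
    · · · · · █ · ·
    · · · · █ · · ·
    · · · · · · · ·
    · · · · · · · ·
    · · · · · · · ·
    · · · · · · · ·
    · · · · · · · ·
    · · · · · · · ·
T3:
  2·area = 264  (B↔C swapped to make it positive)
  edge (16, 12)→(0, 18): d=(-16,6) right/bottom  bias=-1
  edge (0, 18)→(4, 0): d=(4,-18) top-left  bias=+0
  edge (4, 0)→(16, 12): d=(12,12) right/bottom  bias=-1
    (2,0)@(5, 1): e=[242,22,0] → ·  [on edge]
    (2,1)@(5, 3): e=[210,30,24] → █
    (3,1)@(7, 3): e=[198,66,0] → ·  [on edge]
    (1,2)@(3, 5): e=[190,2,72] → █
    (3,2)@(7, 5): e=[166,74,24] → █
    (4,2)@(9, 5): e=[154,110,0] → ·  [on edge]
    (1,3)@(3, 7): e=[158,10,96] → █
    (4,3)@(9, 7): e=[122,118,24] → █
    (5,3)@(11, 7): e=[110,154,0] → ·  [on edge]
    (1,4)@(3, 9): e=[126,18,120] → █
    (5,4)@(11, 9): e=[78,162,24] → █
    (6,4)@(13, 9): e=[66,198,0] → ·  [on edge]
    (7,5)@(15, 11): e=[22,242,0] → ·  [on edge]
  covered (30 px):
    · · · · · · · ·
    · · █ · · · · ·
    · █ █ █ · · · ·
    · █ █ █ █ · · ·
    · █ █ █ █ █ · ·
    · █ █ █ █ █ █ ·
    · █ █ █ █ █ █ ·
    █ █ █ █ · · · ·
    █ · · · · · · ·
T4:
  2·area = 70
  edge (10, 16)→(3, 9): d=(-7,-7) top-left  bias=+0
  edge (3, 9)→(16, 12): d=(13,3) right/bottom  bias=-1
  edge (16, 12)→(10, 16): d=(-6,4) right/bottom  bias=-1
    (0,3)@(1, 7): e=[0,-20,90] → ·  [on edge]
    (1,4)@(3, 9): e=[0,0,70] → ·  [on edge]
    (2,5)@(5, 11): e=[0,20,50] → █  [on edge]
    (3,5)@(7, 11): e=[14,14,42] → █
    (4,5)@(9, 11): e=[28,8,34] → █
    (5,5)@(11, 11): e=[42,2,26] → █
    (6,5)@(13, 11): e=[56,-4,18] → ·
    (2,6)@(5, 13): e=[-14,46,38] → ·
    (3,6)@(7, 13): e=[0,40,30] → █  [on edge]
    (6,6)@(13, 13): e=[42,22,6] → █
    (7,6)@(15, 13): e=[56,16,-2] → ·
    (3,7)@(7, 15): e=[-14,66,18] → ·
    (4,7)@(9, 15): e=[0,60,10] → █  [on edge]
    (5,8)@(11, 17): e=[0,80,-10] → ·  [on edge]
  covered (10 px):
    · · · · · · · ·
    · · · · · · · ·
    · · · · · · · ·
    · · · · · · · ·
    · · · · · · · ·
    · · █ █ █ █ · ·
    · · · █ █ █ █ ·
    · · · · █ █ · ·
    · · · · · · · ·

Z-buffer (winner per pixel, '.' = empty):
  . . . . . . 2 .
  . . 3 . . 2 . .
  . 3 3 3 2 . . .
  . 3 3 3 3 . . .
  . 3 3 3 3 3 . .
  . 3 3 3 3 3 3 .
  . 3 3 3 3 3 3 .
  3 3 3 3 4 4 . .
  3 . . . . . . .

Answer: 3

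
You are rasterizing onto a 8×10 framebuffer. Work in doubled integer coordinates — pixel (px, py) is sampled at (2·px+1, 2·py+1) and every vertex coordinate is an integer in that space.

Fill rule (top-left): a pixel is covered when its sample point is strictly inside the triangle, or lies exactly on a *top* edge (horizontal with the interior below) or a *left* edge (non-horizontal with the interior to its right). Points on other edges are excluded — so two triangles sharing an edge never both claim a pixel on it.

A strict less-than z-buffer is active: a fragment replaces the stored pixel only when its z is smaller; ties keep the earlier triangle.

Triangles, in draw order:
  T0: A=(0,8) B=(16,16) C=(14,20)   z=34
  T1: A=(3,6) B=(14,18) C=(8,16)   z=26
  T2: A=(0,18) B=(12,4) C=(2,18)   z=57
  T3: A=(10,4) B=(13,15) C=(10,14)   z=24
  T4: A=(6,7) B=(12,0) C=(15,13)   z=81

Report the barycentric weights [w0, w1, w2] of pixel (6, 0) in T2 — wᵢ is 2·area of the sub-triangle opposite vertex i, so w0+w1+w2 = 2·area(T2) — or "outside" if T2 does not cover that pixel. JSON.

T0:
  2·area = 80
  edge (0, 8)→(16, 16): d=(16,8) right/bottom  bias=-1
  edge (16, 16)→(14, 20): d=(-2,4) right/bottom  bias=-1
  edge (14, 20)→(0, 8): d=(-14,-12) top-left  bias=+0
    (2,5)@(5, 11): e=[8,54,18] → █
    (3,5)@(7, 11): e=[-8,46,42] → ·
    (2,6)@(5, 13): e=[40,50,-10] → ·
    (3,6)@(7, 13): e=[24,42,14] → █
    (4,6)@(9, 13): e=[8,34,38] → █
    (5,6)@(11, 13): e=[-8,26,62] → ·
    (3,7)@(7, 15): e=[56,38,-14] → ·
    (4,7)@(9, 15): e=[40,30,10] → █
    (5,7)@(11, 15): e=[24,22,34] → █
    (6,7)@(13, 15): e=[8,14,58] → █
    (7,7)@(15, 15): e=[-8,6,82] → ·
    (4,8)@(9, 17): e=[72,26,-18] → ·
  covered (10 px):
    · · · · · · · ·
    · · · · · · · ·
    · · · · · · · ·
    · · · · · · · ·
    · · · · · · · ·
    · · █ · · · · ·
    · · · █ █ · · ·
    · · · · █ █ █ ·
    · · · · · █ █ █
    · · · · · · █ ·
T1:
  2·area = 50
  edge (3, 6)→(14, 18): d=(11,12) right/bottom  bias=-1
  edge (14, 18)→(8, 16): d=(-6,-2) top-left  bias=+0
  edge (8, 16)→(3, 6): d=(-5,-10) top-left  bias=+0
    (2,4)@(5, 9): e=[9,36,5] → █
    (3,4)@(7, 9): e=[-15,40,25] → ·
    (2,5)@(5, 11): e=[31,24,-5] → ·
    (3,5)@(7, 11): e=[7,28,15] → █
    (4,5)@(9, 11): e=[-17,32,35] → ·
    (3,6)@(7, 13): e=[29,16,5] → █
    (4,6)@(9, 13): e=[5,20,25] → █
    (5,6)@(11, 13): e=[-19,24,45] → ·
    (2,7)@(5, 15): e=[75,0,-25] → ·  [on edge]
    (3,7)@(7, 15): e=[51,4,-5] → ·
    (4,7)@(9, 15): e=[27,8,15] → █
    (5,7)@(11, 15): e=[3,12,35] → █
    (5,8)@(11, 17): e=[25,0,25] → █  [on edge]
  covered (8 px):
    · · · · · · · ·
    · · · · · · · ·
    · · · · · · · ·
    · · · · · · · ·
    · · █ · · · · ·
    · · · █ · · · ·
    · · · █ █ · · ·
    · · · · █ █ · ·
    · · · · · █ █ ·
    · · · · · · · ·
T2:
  2·area = 28
  edge (0, 18)→(12, 4): d=(12,-14) top-left  bias=+0
  edge (12, 4)→(2, 18): d=(-10,14) right/bottom  bias=-1
  edge (2, 18)→(0, 18): d=(-2,0) right/bottom  bias=-1
    (3,5)@(7, 11): e=[14,0,14] → ·  [on edge]
    (2,6)@(5, 13): e=[10,8,10] → █
    (3,6)@(7, 13): e=[38,-20,10] → ·
    (1,7)@(3, 15): e=[6,16,6] → █
    (2,7)@(5, 15): e=[34,-12,6] → ·
    (0,8)@(1, 17): e=[2,24,2] → █
    (1,8)@(3, 17): e=[30,-4,2] → ·
    (0,9)@(1, 19): e=[26,4,-2] → ·
  covered (3 px):
    · · · · · · · ·
    · · · · · · · ·
    · · · · · · · ·
    · · · · · · · ·
    · · · · · · · ·
    · · · · · · · ·
    · · █ · · · · ·
    · █ · · · · · ·
    █ · · · · · · ·
    · · · · · · · ·
T3:
  2·area = 30
  edge (10, 4)→(13, 15): d=(3,11) right/bottom  bias=-1
  edge (13, 15)→(10, 14): d=(-3,-1) top-left  bias=+0
  edge (10, 14)→(10, 4): d=(0,-10) top-left  bias=+0
    (5,4)@(11, 9): e=[4,16,10] → █
    (6,4)@(13, 9): e=[-18,18,30] → ·
    (0,5)@(1, 11): e=[120,0,-90] → ·  [on edge]
    (5,5)@(11, 11): e=[10,10,10] → █
    (6,5)@(13, 11): e=[-12,12,30] → ·
    (3,6)@(7, 13): e=[60,0,-30] → ·  [on edge]
    (5,6)@(11, 13): e=[16,4,10] → █
    (6,6)@(13, 13): e=[-6,6,30] → ·
    (5,7)@(11, 15): e=[22,-2,10] → ·
    (6,7)@(13, 15): e=[0,0,30] → ·  [on edge]
  covered (3 px):
    · · · · · · · ·
    · · · · · · · ·
    · · · · · · · ·
    · · · · · · · ·
    · · · · · █ · ·
    · · · · · █ · ·
    · · · · · █ · ·
    · · · · · · · ·
    · · · · · · · ·
    · · · · · · · ·
T4:
  2·area = 99
  edge (6, 7)→(12, 0): d=(6,-7) top-left  bias=+0
  edge (12, 0)→(15, 13): d=(3,13) right/bottom  bias=-1
  edge (15, 13)→(6, 7): d=(-9,-6) top-left  bias=+0
    (5,1)@(11, 3): e=[11,22,66] → █
    (6,1)@(13, 3): e=[25,-4,78] → ·
    (1,2)@(3, 5): e=[-33,132,0] → ·  [on edge]
    (4,2)@(9, 5): e=[9,54,36] → █
    (6,2)@(13, 5): e=[37,2,60] → █
    (7,2)@(15, 5): e=[51,-24,72] → ·
    (3,3)@(7, 7): e=[7,86,6] → █
    (7,3)@(15, 7): e=[63,-18,54] → ·
    (3,4)@(7, 9): e=[19,92,-12] → ·
    (4,4)@(9, 9): e=[33,66,0] → █  [on edge]
    (7,4)@(15, 9): e=[75,-12,36] → ·
    (4,5)@(9, 11): e=[45,72,-18] → ·
    (7,6)@(15, 13): e=[99,0,0] → ·  [on edge]
  covered (12 px):
    · · · · · · · ·
    · · · · · █ · ·
    · · · · █ █ █ ·
    · · · █ █ █ █ ·
    · · · · █ █ █ ·
    · · · · · · █ ·
    · · · · · · · ·
    · · · · · · · ·
    · · · · · · · ·
    · · · · · · · ·

Final: "outside"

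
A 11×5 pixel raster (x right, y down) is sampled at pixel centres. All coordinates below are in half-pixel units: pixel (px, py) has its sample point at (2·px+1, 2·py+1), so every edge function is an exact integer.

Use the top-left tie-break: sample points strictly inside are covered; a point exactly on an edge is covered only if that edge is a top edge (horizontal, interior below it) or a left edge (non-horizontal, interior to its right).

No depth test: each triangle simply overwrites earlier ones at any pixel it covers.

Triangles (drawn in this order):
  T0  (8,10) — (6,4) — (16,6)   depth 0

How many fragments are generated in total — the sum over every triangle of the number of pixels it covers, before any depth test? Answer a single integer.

T0:
  2·area = 56
  edge (8, 10)→(6, 4): d=(-2,-6) top-left  bias=+0
  edge (6, 4)→(16, 6): d=(10,2) right/bottom  bias=-1
  edge (16, 6)→(8, 10): d=(-8,4) right/bottom  bias=-1
    (2,0)@(5, 1): e=[0,-28,84] → ·  [on edge]
    (0,1)@(1, 3): e=[-28,0,84] → ·  [on edge]
    (3,2)@(7, 5): e=[4,8,44] → █
    (4,2)@(9, 5): e=[16,4,36] → █
    (5,2)@(11, 5): e=[28,0,28] → ·  [on edge]
    (3,3)@(7, 7): e=[0,28,28] → █  [on edge]
    (5,3)@(11, 7): e=[24,20,12] → █
    (6,3)@(13, 7): e=[36,16,4] → █
    (7,3)@(15, 7): e=[48,12,-4] → ·
    (10,3)@(21, 7): e=[84,0,-28] → ·  [on edge]
    (3,4)@(7, 9): e=[-4,48,12] → ·
    (4,4)@(9, 9): e=[8,44,4] → █
  covered (7 px):
    · · · · · · · · · · ·
    · · · · · · · · · · ·
    · · · █ █ · · · · · ·
    · · · █ █ █ █ · · · ·
    · · · · █ · · · · · ·

Final: 7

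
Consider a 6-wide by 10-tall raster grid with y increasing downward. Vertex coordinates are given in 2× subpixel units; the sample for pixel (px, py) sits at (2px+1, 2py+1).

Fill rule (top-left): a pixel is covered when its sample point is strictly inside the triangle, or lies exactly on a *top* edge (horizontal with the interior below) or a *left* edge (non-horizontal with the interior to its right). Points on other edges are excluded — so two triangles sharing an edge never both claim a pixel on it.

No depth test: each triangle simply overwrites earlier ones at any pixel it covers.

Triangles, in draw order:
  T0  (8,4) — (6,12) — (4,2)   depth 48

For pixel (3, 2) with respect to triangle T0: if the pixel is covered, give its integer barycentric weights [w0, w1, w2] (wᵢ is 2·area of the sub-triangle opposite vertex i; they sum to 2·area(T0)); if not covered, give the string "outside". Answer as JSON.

T0:
  2·area = 36
  edge (8, 4)→(6, 12): d=(-2,8) right/bottom  bias=-1
  edge (6, 12)→(4, 2): d=(-2,-10) top-left  bias=+0
  edge (4, 2)→(8, 4): d=(4,2) right/bottom  bias=-1
    (2,1)@(5, 3): e=[26,8,2] → #
    (3,1)@(7, 3): e=[10,28,-2] → ·
    (2,2)@(5, 5): e=[22,4,10] → #
    (3,2)@(7, 5): e=[6,24,6] → #
    (4,2)@(9, 5): e=[-10,44,2] → ·
    (2,3)@(5, 7): e=[18,0,18] → #  [on edge]
    (4,3)@(9, 7): e=[-14,40,10] → ·
    (2,4)@(5, 9): e=[14,-4,26] → ·
    (3,4)@(7, 9): e=[-2,16,22] → ·
    (3,8)@(7, 17): e=[-18,0,54] → ·  [on edge]
  covered (5 px):
    · · · · · ·
    · · # · · ·
    · · # # · ·
    · · # # · ·
    · · · · · ·
    · · · · · ·
    · · · · · ·
    · · · · · ·
    · · · · · ·
    · · · · · ·

Final: [24,6,6]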